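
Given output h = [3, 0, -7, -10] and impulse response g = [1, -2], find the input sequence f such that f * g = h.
Deconvolve h=[3, 0, -7, -10] by g=[1, -2]. Since g[0]=1, solve forward: f[0] = h[0] / 1 = 3; f[1] = (h[1] - 3×-2) / 1 = 6; f[2] = (h[2] - 6×-2) / 1 = 5. So f = [3, 6, 5]. Check by forward convolution: h[0] = 3×1 = 3; h[1] = 3×-2 + 6×1 = 0; h[2] = 6×-2 + 5×1 = -7; h[3] = 5×-2 = -10

[3, 6, 5]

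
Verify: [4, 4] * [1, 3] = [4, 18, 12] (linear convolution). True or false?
Recompute linear convolution of [4, 4] and [1, 3]: y[0] = 4×1 = 4; y[1] = 4×3 + 4×1 = 16; y[2] = 4×3 = 12 → [4, 16, 12]. Compare to given [4, 18, 12]: they differ at index 1: given 18, correct 16, so answer: No

No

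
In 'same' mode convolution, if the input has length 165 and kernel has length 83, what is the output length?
'Same' mode returns an output with the same length as the input: 165

165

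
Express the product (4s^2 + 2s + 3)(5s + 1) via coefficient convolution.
Ascending coefficients: a = [3, 2, 4], b = [1, 5]. c[0] = 3×1 = 3; c[1] = 3×5 + 2×1 = 17; c[2] = 2×5 + 4×1 = 14; c[3] = 4×5 = 20. Result coefficients: [3, 17, 14, 20] → 20s^3 + 14s^2 + 17s + 3

20s^3 + 14s^2 + 17s + 3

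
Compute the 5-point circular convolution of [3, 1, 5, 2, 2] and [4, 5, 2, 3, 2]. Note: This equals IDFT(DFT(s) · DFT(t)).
Either evaluate y[k] = Σ_j s[j]·t[(k-j) mod 5] directly, or use IDFT(DFT(s) · DFT(t)). y[0] = 3×4 + 1×2 + 5×3 + 2×2 + 2×5 = 43; y[1] = 3×5 + 1×4 + 5×2 + 2×3 + 2×2 = 39; y[2] = 3×2 + 1×5 + 5×4 + 2×2 + 2×3 = 41; y[3] = 3×3 + 1×2 + 5×5 + 2×4 + 2×2 = 48; y[4] = 3×2 + 1×3 + 5×2 + 2×5 + 2×4 = 37. Result: [43, 39, 41, 48, 37]

[43, 39, 41, 48, 37]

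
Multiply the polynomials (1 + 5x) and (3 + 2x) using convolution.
Ascending coefficients: a = [1, 5], b = [3, 2]. c[0] = 1×3 = 3; c[1] = 1×2 + 5×3 = 17; c[2] = 5×2 = 10. Result coefficients: [3, 17, 10] → 3 + 17x + 10x^2

3 + 17x + 10x^2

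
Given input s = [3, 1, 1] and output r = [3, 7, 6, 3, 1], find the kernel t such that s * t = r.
Output length 5 = len(s) + len(t) - 1 ⇒ len(t) = 3. Solve t forward using t[k] = (r[k] - Σ_{i≥1} s[i]·t[k-i]) / s[0]: t[0] = r[0] / s[0] = 3 / 3 = 1; t[1] = (r[1] - 1×1) / s[0] = (7 - 1×1) / 3 = 2; t[2] = (r[2] - 1×2 - 1×1) / s[0] = (6 - 1×2 - 1×1) / 3 = 1. So t = [1, 2, 1]. Forward-check [3, 1, 1] * [1, 2, 1]: r[0] = 3×1 = 3; r[1] = 3×2 + 1×1 = 7; r[2] = 3×1 + 1×2 + 1×1 = 6; r[3] = 1×1 + 1×2 = 3; r[4] = 1×1 = 1 → [3, 7, 6, 3, 1] ✓

[1, 2, 1]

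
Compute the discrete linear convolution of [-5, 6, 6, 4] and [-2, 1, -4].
y[0] = -5×-2 = 10; y[1] = -5×1 + 6×-2 = -17; y[2] = -5×-4 + 6×1 + 6×-2 = 14; y[3] = 6×-4 + 6×1 + 4×-2 = -26; y[4] = 6×-4 + 4×1 = -20; y[5] = 4×-4 = -16

[10, -17, 14, -26, -20, -16]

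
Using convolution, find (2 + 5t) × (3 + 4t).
Ascending coefficients: a = [2, 5], b = [3, 4]. c[0] = 2×3 = 6; c[1] = 2×4 + 5×3 = 23; c[2] = 5×4 = 20. Result coefficients: [6, 23, 20] → 6 + 23t + 20t^2

6 + 23t + 20t^2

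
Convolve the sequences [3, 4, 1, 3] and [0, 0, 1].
y[0] = 3×0 = 0; y[1] = 3×0 + 4×0 = 0; y[2] = 3×1 + 4×0 + 1×0 = 3; y[3] = 4×1 + 1×0 + 3×0 = 4; y[4] = 1×1 + 3×0 = 1; y[5] = 3×1 = 3

[0, 0, 3, 4, 1, 3]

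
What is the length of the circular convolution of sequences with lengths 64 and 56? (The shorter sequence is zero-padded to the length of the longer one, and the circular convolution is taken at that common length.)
Circular convolution (zero-padding the shorter input) has length max(m, n) = max(64, 56) = 64

64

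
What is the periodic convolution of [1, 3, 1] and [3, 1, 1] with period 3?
Use y[k] = Σ_j x[j]·h[(k-j) mod 3]. y[0] = 1×3 + 3×1 + 1×1 = 7; y[1] = 1×1 + 3×3 + 1×1 = 11; y[2] = 1×1 + 3×1 + 1×3 = 7. Result: [7, 11, 7]

[7, 11, 7]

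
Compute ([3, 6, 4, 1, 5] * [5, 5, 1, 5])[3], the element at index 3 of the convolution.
Use y[k] = Σ_i a[i]·b[k-i] at k=3. y[3] = 3×5 + 6×1 + 4×5 + 1×5 = 46

46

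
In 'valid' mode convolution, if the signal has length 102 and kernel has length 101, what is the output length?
'Valid' mode counts only positions where the kernel fully overlaps the signal: m - n + 1 = 102 - 101 + 1 = 2

2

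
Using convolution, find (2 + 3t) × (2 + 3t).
Ascending coefficients: a = [2, 3], b = [2, 3]. c[0] = 2×2 = 4; c[1] = 2×3 + 3×2 = 12; c[2] = 3×3 = 9. Result coefficients: [4, 12, 9] → 4 + 12t + 9t^2

4 + 12t + 9t^2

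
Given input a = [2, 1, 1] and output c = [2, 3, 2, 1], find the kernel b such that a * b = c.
Output length 4 = len(a) + len(b) - 1 ⇒ len(b) = 2. Solve b forward using b[k] = (c[k] - Σ_{i≥1} a[i]·b[k-i]) / a[0]: b[0] = c[0] / a[0] = 2 / 2 = 1; b[1] = (c[1] - 1×1) / a[0] = (3 - 1×1) / 2 = 1. So b = [1, 1]. Forward-check [2, 1, 1] * [1, 1]: c[0] = 2×1 = 2; c[1] = 2×1 + 1×1 = 3; c[2] = 1×1 + 1×1 = 2; c[3] = 1×1 = 1 → [2, 3, 2, 1] ✓

[1, 1]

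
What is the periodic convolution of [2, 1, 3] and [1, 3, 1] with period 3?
Use y[k] = Σ_j s[j]·t[(k-j) mod 3]. y[0] = 2×1 + 1×1 + 3×3 = 12; y[1] = 2×3 + 1×1 + 3×1 = 10; y[2] = 2×1 + 1×3 + 3×1 = 8. Result: [12, 10, 8]

[12, 10, 8]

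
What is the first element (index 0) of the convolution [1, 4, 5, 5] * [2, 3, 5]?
Use y[k] = Σ_i a[i]·b[k-i] at k=0. y[0] = 1×2 = 2

2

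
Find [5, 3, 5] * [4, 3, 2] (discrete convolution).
y[0] = 5×4 = 20; y[1] = 5×3 + 3×4 = 27; y[2] = 5×2 + 3×3 + 5×4 = 39; y[3] = 3×2 + 5×3 = 21; y[4] = 5×2 = 10

[20, 27, 39, 21, 10]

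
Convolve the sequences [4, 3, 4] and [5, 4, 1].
y[0] = 4×5 = 20; y[1] = 4×4 + 3×5 = 31; y[2] = 4×1 + 3×4 + 4×5 = 36; y[3] = 3×1 + 4×4 = 19; y[4] = 4×1 = 4

[20, 31, 36, 19, 4]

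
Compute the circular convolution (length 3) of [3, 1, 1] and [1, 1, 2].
Use y[k] = Σ_j f[j]·g[(k-j) mod 3]. y[0] = 3×1 + 1×2 + 1×1 = 6; y[1] = 3×1 + 1×1 + 1×2 = 6; y[2] = 3×2 + 1×1 + 1×1 = 8. Result: [6, 6, 8]

[6, 6, 8]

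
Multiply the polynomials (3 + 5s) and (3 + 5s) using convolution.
Ascending coefficients: a = [3, 5], b = [3, 5]. c[0] = 3×3 = 9; c[1] = 3×5 + 5×3 = 30; c[2] = 5×5 = 25. Result coefficients: [9, 30, 25] → 9 + 30s + 25s^2

9 + 30s + 25s^2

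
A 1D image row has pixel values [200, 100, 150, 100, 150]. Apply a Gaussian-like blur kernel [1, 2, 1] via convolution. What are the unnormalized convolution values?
Convolve image row [200, 100, 150, 100, 150] with kernel [1, 2, 1]: y[0] = 200×1 = 200; y[1] = 200×2 + 100×1 = 500; y[2] = 200×1 + 100×2 + 150×1 = 550; y[3] = 100×1 + 150×2 + 100×1 = 500; y[4] = 150×1 + 100×2 + 150×1 = 500; y[5] = 100×1 + 150×2 = 400; y[6] = 150×1 = 150 → [200, 500, 550, 500, 500, 400, 150]. Normalization factor = sum(kernel) = 4.

[200, 500, 550, 500, 500, 400, 150]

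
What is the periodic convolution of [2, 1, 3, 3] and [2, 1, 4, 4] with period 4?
Use y[k] = Σ_j u[j]·v[(k-j) mod 4]. y[0] = 2×2 + 1×4 + 3×4 + 3×1 = 23; y[1] = 2×1 + 1×2 + 3×4 + 3×4 = 28; y[2] = 2×4 + 1×1 + 3×2 + 3×4 = 27; y[3] = 2×4 + 1×4 + 3×1 + 3×2 = 21. Result: [23, 28, 27, 21]

[23, 28, 27, 21]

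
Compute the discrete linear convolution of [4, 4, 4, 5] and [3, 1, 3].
y[0] = 4×3 = 12; y[1] = 4×1 + 4×3 = 16; y[2] = 4×3 + 4×1 + 4×3 = 28; y[3] = 4×3 + 4×1 + 5×3 = 31; y[4] = 4×3 + 5×1 = 17; y[5] = 5×3 = 15

[12, 16, 28, 31, 17, 15]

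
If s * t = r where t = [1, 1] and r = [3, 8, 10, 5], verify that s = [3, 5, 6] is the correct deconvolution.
Forward-compute [3, 5, 6] * [1, 1]: r[0] = 3×1 = 3; r[1] = 3×1 + 5×1 = 8; r[2] = 5×1 + 6×1 = 11; r[3] = 6×1 = 6 → [3, 8, 11, 6]. Does not match given r = [3, 8, 10, 5].

Not verified. [3, 5, 6] * [1, 1] = [3, 8, 11, 6], which differs from [3, 8, 10, 5] at index 2.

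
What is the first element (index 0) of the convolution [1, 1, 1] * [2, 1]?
Use y[k] = Σ_i a[i]·b[k-i] at k=0. y[0] = 1×2 = 2

2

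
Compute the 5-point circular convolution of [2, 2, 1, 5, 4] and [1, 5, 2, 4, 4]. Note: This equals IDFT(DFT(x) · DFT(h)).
Either evaluate y[k] = Σ_j x[j]·h[(k-j) mod 5] directly, or use IDFT(DFT(x) · DFT(h)). y[0] = 2×1 + 2×4 + 1×4 + 5×2 + 4×5 = 44; y[1] = 2×5 + 2×1 + 1×4 + 5×4 + 4×2 = 44; y[2] = 2×2 + 2×5 + 1×1 + 5×4 + 4×4 = 51; y[3] = 2×4 + 2×2 + 1×5 + 5×1 + 4×4 = 38; y[4] = 2×4 + 2×4 + 1×2 + 5×5 + 4×1 = 47. Result: [44, 44, 51, 38, 47]

[44, 44, 51, 38, 47]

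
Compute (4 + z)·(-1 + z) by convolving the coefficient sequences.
Ascending coefficients: a = [4, 1], b = [-1, 1]. c[0] = 4×-1 = -4; c[1] = 4×1 + 1×-1 = 3; c[2] = 1×1 = 1. Result coefficients: [-4, 3, 1] → -4 + 3z + z^2

-4 + 3z + z^2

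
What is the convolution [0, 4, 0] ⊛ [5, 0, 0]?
y[0] = 0×5 = 0; y[1] = 0×0 + 4×5 = 20; y[2] = 0×0 + 4×0 + 0×5 = 0; y[3] = 4×0 + 0×0 = 0; y[4] = 0×0 = 0

[0, 20, 0, 0, 0]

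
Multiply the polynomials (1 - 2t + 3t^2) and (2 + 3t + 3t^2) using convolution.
Ascending coefficients: a = [1, -2, 3], b = [2, 3, 3]. c[0] = 1×2 = 2; c[1] = 1×3 + -2×2 = -1; c[2] = 1×3 + -2×3 + 3×2 = 3; c[3] = -2×3 + 3×3 = 3; c[4] = 3×3 = 9. Result coefficients: [2, -1, 3, 3, 9] → 2 - t + 3t^2 + 3t^3 + 9t^4

2 - t + 3t^2 + 3t^3 + 9t^4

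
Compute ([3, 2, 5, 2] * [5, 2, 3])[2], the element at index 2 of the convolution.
Use y[k] = Σ_i a[i]·b[k-i] at k=2. y[2] = 3×3 + 2×2 + 5×5 = 38

38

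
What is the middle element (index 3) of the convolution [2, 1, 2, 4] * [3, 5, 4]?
Use y[k] = Σ_i a[i]·b[k-i] at k=3. y[3] = 1×4 + 2×5 + 4×3 = 26

26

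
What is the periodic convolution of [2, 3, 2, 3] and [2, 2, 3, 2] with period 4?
Use y[k] = Σ_j f[j]·g[(k-j) mod 4]. y[0] = 2×2 + 3×2 + 2×3 + 3×2 = 22; y[1] = 2×2 + 3×2 + 2×2 + 3×3 = 23; y[2] = 2×3 + 3×2 + 2×2 + 3×2 = 22; y[3] = 2×2 + 3×3 + 2×2 + 3×2 = 23. Result: [22, 23, 22, 23]

[22, 23, 22, 23]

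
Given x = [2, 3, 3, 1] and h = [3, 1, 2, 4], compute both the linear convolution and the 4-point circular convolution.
Linear: y_lin[0] = 2×3 = 6; y_lin[1] = 2×1 + 3×3 = 11; y_lin[2] = 2×2 + 3×1 + 3×3 = 16; y_lin[3] = 2×4 + 3×2 + 3×1 + 1×3 = 20; y_lin[4] = 3×4 + 3×2 + 1×1 = 19; y_lin[5] = 3×4 + 1×2 = 14; y_lin[6] = 1×4 = 4 → [6, 11, 16, 20, 19, 14, 4]. Circular (length 4): y[0] = 2×3 + 3×4 + 3×2 + 1×1 = 25; y[1] = 2×1 + 3×3 + 3×4 + 1×2 = 25; y[2] = 2×2 + 3×1 + 3×3 + 1×4 = 20; y[3] = 2×4 + 3×2 + 3×1 + 1×3 = 20 → [25, 25, 20, 20]

Linear: [6, 11, 16, 20, 19, 14, 4], Circular: [25, 25, 20, 20]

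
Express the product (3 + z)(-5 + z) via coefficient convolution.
Ascending coefficients: a = [3, 1], b = [-5, 1]. c[0] = 3×-5 = -15; c[1] = 3×1 + 1×-5 = -2; c[2] = 1×1 = 1. Result coefficients: [-15, -2, 1] → -15 - 2z + z^2

-15 - 2z + z^2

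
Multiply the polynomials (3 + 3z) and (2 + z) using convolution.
Ascending coefficients: a = [3, 3], b = [2, 1]. c[0] = 3×2 = 6; c[1] = 3×1 + 3×2 = 9; c[2] = 3×1 = 3. Result coefficients: [6, 9, 3] → 6 + 9z + 3z^2

6 + 9z + 3z^2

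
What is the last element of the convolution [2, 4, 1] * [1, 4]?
Use y[k] = Σ_i a[i]·b[k-i] at k=3. y[3] = 1×4 = 4

4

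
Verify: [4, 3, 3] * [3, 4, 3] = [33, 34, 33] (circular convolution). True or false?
Recompute circular convolution of [4, 3, 3] and [3, 4, 3]: y[0] = 4×3 + 3×3 + 3×4 = 33; y[1] = 4×4 + 3×3 + 3×3 = 34; y[2] = 4×3 + 3×4 + 3×3 = 33 → [33, 34, 33]. Given [33, 34, 33] matches, so answer: Yes

Yes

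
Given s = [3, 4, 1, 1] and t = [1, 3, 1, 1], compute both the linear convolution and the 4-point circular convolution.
Linear: y_lin[0] = 3×1 = 3; y_lin[1] = 3×3 + 4×1 = 13; y_lin[2] = 3×1 + 4×3 + 1×1 = 16; y_lin[3] = 3×1 + 4×1 + 1×3 + 1×1 = 11; y_lin[4] = 4×1 + 1×1 + 1×3 = 8; y_lin[5] = 1×1 + 1×1 = 2; y_lin[6] = 1×1 = 1 → [3, 13, 16, 11, 8, 2, 1]. Circular (length 4): y[0] = 3×1 + 4×1 + 1×1 + 1×3 = 11; y[1] = 3×3 + 4×1 + 1×1 + 1×1 = 15; y[2] = 3×1 + 4×3 + 1×1 + 1×1 = 17; y[3] = 3×1 + 4×1 + 1×3 + 1×1 = 11 → [11, 15, 17, 11]

Linear: [3, 13, 16, 11, 8, 2, 1], Circular: [11, 15, 17, 11]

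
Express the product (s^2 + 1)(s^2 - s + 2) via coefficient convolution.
Ascending coefficients: a = [1, 0, 1], b = [2, -1, 1]. c[0] = 1×2 = 2; c[1] = 1×-1 + 0×2 = -1; c[2] = 1×1 + 0×-1 + 1×2 = 3; c[3] = 0×1 + 1×-1 = -1; c[4] = 1×1 = 1. Result coefficients: [2, -1, 3, -1, 1] → s^4 - s^3 + 3s^2 - s + 2

s^4 - s^3 + 3s^2 - s + 2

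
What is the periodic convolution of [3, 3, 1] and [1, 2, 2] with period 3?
Use y[k] = Σ_j f[j]·g[(k-j) mod 3]. y[0] = 3×1 + 3×2 + 1×2 = 11; y[1] = 3×2 + 3×1 + 1×2 = 11; y[2] = 3×2 + 3×2 + 1×1 = 13. Result: [11, 11, 13]

[11, 11, 13]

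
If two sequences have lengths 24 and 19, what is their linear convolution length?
Linear/full convolution length: m + n - 1 = 24 + 19 - 1 = 42

42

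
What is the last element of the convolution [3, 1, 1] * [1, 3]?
Use y[k] = Σ_i a[i]·b[k-i] at k=3. y[3] = 1×3 = 3

3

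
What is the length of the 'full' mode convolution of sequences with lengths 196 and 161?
Linear/full convolution length: m + n - 1 = 196 + 161 - 1 = 356

356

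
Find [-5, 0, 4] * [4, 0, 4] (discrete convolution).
y[0] = -5×4 = -20; y[1] = -5×0 + 0×4 = 0; y[2] = -5×4 + 0×0 + 4×4 = -4; y[3] = 0×4 + 4×0 = 0; y[4] = 4×4 = 16

[-20, 0, -4, 0, 16]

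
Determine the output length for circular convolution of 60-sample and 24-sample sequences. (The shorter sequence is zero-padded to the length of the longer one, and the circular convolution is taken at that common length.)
Circular convolution (zero-padding the shorter input) has length max(m, n) = max(60, 24) = 60

60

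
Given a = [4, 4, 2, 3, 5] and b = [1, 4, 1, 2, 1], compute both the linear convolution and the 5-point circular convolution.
Linear: y_lin[0] = 4×1 = 4; y_lin[1] = 4×4 + 4×1 = 20; y_lin[2] = 4×1 + 4×4 + 2×1 = 22; y_lin[3] = 4×2 + 4×1 + 2×4 + 3×1 = 23; y_lin[4] = 4×1 + 4×2 + 2×1 + 3×4 + 5×1 = 31; y_lin[5] = 4×1 + 2×2 + 3×1 + 5×4 = 31; y_lin[6] = 2×1 + 3×2 + 5×1 = 13; y_lin[7] = 3×1 + 5×2 = 13; y_lin[8] = 5×1 = 5 → [4, 20, 22, 23, 31, 31, 13, 13, 5]. Circular (length 5): y[0] = 4×1 + 4×1 + 2×2 + 3×1 + 5×4 = 35; y[1] = 4×4 + 4×1 + 2×1 + 3×2 + 5×1 = 33; y[2] = 4×1 + 4×4 + 2×1 + 3×1 + 5×2 = 35; y[3] = 4×2 + 4×1 + 2×4 + 3×1 + 5×1 = 28; y[4] = 4×1 + 4×2 + 2×1 + 3×4 + 5×1 = 31 → [35, 33, 35, 28, 31]

Linear: [4, 20, 22, 23, 31, 31, 13, 13, 5], Circular: [35, 33, 35, 28, 31]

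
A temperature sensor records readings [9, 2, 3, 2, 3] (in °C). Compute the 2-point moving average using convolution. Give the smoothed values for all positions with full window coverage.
2-point moving average kernel = [1, 1]. Apply in 'valid' mode (full window coverage): avg[0] = (9 + 2) / 2 = 5.5; avg[1] = (2 + 3) / 2 = 2.5; avg[2] = (3 + 2) / 2 = 2.5; avg[3] = (2 + 3) / 2 = 2.5. Smoothed values: [5.5, 2.5, 2.5, 2.5]

[5.5, 2.5, 2.5, 2.5]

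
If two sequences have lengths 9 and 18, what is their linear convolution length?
Linear/full convolution length: m + n - 1 = 9 + 18 - 1 = 26

26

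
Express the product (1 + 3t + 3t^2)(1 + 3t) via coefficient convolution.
Ascending coefficients: a = [1, 3, 3], b = [1, 3]. c[0] = 1×1 = 1; c[1] = 1×3 + 3×1 = 6; c[2] = 3×3 + 3×1 = 12; c[3] = 3×3 = 9. Result coefficients: [1, 6, 12, 9] → 1 + 6t + 12t^2 + 9t^3

1 + 6t + 12t^2 + 9t^3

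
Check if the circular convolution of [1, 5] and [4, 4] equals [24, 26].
Recompute circular convolution of [1, 5] and [4, 4]: y[0] = 1×4 + 5×4 = 24; y[1] = 1×4 + 5×4 = 24 → [24, 24]. Compare to given [24, 26]: they differ at index 1: given 26, correct 24, so answer: No

No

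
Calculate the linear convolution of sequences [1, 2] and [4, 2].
y[0] = 1×4 = 4; y[1] = 1×2 + 2×4 = 10; y[2] = 2×2 = 4

[4, 10, 4]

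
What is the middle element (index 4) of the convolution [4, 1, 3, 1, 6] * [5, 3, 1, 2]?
Use y[k] = Σ_i a[i]·b[k-i] at k=4. y[4] = 1×2 + 3×1 + 1×3 + 6×5 = 38

38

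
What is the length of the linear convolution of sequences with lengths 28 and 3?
Linear/full convolution length: m + n - 1 = 28 + 3 - 1 = 30

30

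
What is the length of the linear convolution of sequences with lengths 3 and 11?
Linear/full convolution length: m + n - 1 = 3 + 11 - 1 = 13

13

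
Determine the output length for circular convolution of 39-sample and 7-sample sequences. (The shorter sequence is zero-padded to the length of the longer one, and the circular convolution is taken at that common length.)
Circular convolution (zero-padding the shorter input) has length max(m, n) = max(39, 7) = 39

39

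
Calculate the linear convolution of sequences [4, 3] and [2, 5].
y[0] = 4×2 = 8; y[1] = 4×5 + 3×2 = 26; y[2] = 3×5 = 15

[8, 26, 15]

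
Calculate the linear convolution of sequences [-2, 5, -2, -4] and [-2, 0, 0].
y[0] = -2×-2 = 4; y[1] = -2×0 + 5×-2 = -10; y[2] = -2×0 + 5×0 + -2×-2 = 4; y[3] = 5×0 + -2×0 + -4×-2 = 8; y[4] = -2×0 + -4×0 = 0; y[5] = -4×0 = 0

[4, -10, 4, 8, 0, 0]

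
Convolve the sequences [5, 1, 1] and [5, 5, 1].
y[0] = 5×5 = 25; y[1] = 5×5 + 1×5 = 30; y[2] = 5×1 + 1×5 + 1×5 = 15; y[3] = 1×1 + 1×5 = 6; y[4] = 1×1 = 1

[25, 30, 15, 6, 1]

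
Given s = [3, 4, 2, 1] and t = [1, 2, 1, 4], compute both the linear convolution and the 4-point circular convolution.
Linear: y_lin[0] = 3×1 = 3; y_lin[1] = 3×2 + 4×1 = 10; y_lin[2] = 3×1 + 4×2 + 2×1 = 13; y_lin[3] = 3×4 + 4×1 + 2×2 + 1×1 = 21; y_lin[4] = 4×4 + 2×1 + 1×2 = 20; y_lin[5] = 2×4 + 1×1 = 9; y_lin[6] = 1×4 = 4 → [3, 10, 13, 21, 20, 9, 4]. Circular (length 4): y[0] = 3×1 + 4×4 + 2×1 + 1×2 = 23; y[1] = 3×2 + 4×1 + 2×4 + 1×1 = 19; y[2] = 3×1 + 4×2 + 2×1 + 1×4 = 17; y[3] = 3×4 + 4×1 + 2×2 + 1×1 = 21 → [23, 19, 17, 21]

Linear: [3, 10, 13, 21, 20, 9, 4], Circular: [23, 19, 17, 21]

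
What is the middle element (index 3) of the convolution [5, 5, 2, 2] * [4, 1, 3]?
Use y[k] = Σ_i a[i]·b[k-i] at k=3. y[3] = 5×3 + 2×1 + 2×4 = 25

25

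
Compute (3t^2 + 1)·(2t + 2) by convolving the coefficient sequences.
Ascending coefficients: a = [1, 0, 3], b = [2, 2]. c[0] = 1×2 = 2; c[1] = 1×2 + 0×2 = 2; c[2] = 0×2 + 3×2 = 6; c[3] = 3×2 = 6. Result coefficients: [2, 2, 6, 6] → 6t^3 + 6t^2 + 2t + 2

6t^3 + 6t^2 + 2t + 2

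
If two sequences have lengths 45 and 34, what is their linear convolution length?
Linear/full convolution length: m + n - 1 = 45 + 34 - 1 = 78

78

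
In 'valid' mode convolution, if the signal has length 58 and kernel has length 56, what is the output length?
'Valid' mode counts only positions where the kernel fully overlaps the signal: m - n + 1 = 58 - 56 + 1 = 3

3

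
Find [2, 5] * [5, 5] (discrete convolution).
y[0] = 2×5 = 10; y[1] = 2×5 + 5×5 = 35; y[2] = 5×5 = 25

[10, 35, 25]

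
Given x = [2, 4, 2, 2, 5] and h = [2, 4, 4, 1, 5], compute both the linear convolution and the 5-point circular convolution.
Linear: y_lin[0] = 2×2 = 4; y_lin[1] = 2×4 + 4×2 = 16; y_lin[2] = 2×4 + 4×4 + 2×2 = 28; y_lin[3] = 2×1 + 4×4 + 2×4 + 2×2 = 30; y_lin[4] = 2×5 + 4×1 + 2×4 + 2×4 + 5×2 = 40; y_lin[5] = 4×5 + 2×1 + 2×4 + 5×4 = 50; y_lin[6] = 2×5 + 2×1 + 5×4 = 32; y_lin[7] = 2×5 + 5×1 = 15; y_lin[8] = 5×5 = 25 → [4, 16, 28, 30, 40, 50, 32, 15, 25]. Circular (length 5): y[0] = 2×2 + 4×5 + 2×1 + 2×4 + 5×4 = 54; y[1] = 2×4 + 4×2 + 2×5 + 2×1 + 5×4 = 48; y[2] = 2×4 + 4×4 + 2×2 + 2×5 + 5×1 = 43; y[3] = 2×1 + 4×4 + 2×4 + 2×2 + 5×5 = 55; y[4] = 2×5 + 4×1 + 2×4 + 2×4 + 5×2 = 40 → [54, 48, 43, 55, 40]

Linear: [4, 16, 28, 30, 40, 50, 32, 15, 25], Circular: [54, 48, 43, 55, 40]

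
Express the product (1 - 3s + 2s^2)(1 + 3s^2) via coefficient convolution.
Ascending coefficients: a = [1, -3, 2], b = [1, 0, 3]. c[0] = 1×1 = 1; c[1] = 1×0 + -3×1 = -3; c[2] = 1×3 + -3×0 + 2×1 = 5; c[3] = -3×3 + 2×0 = -9; c[4] = 2×3 = 6. Result coefficients: [1, -3, 5, -9, 6] → 1 - 3s + 5s^2 - 9s^3 + 6s^4

1 - 3s + 5s^2 - 9s^3 + 6s^4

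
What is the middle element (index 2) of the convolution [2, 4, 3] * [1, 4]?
Use y[k] = Σ_i a[i]·b[k-i] at k=2. y[2] = 4×4 + 3×1 = 19

19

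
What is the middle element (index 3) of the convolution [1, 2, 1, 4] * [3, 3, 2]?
Use y[k] = Σ_i a[i]·b[k-i] at k=3. y[3] = 2×2 + 1×3 + 4×3 = 19

19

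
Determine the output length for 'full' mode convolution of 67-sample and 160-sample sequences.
Linear/full convolution length: m + n - 1 = 67 + 160 - 1 = 226

226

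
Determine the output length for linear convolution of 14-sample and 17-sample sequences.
Linear/full convolution length: m + n - 1 = 14 + 17 - 1 = 30

30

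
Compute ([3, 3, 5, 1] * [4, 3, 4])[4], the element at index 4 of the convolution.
Use y[k] = Σ_i a[i]·b[k-i] at k=4. y[4] = 5×4 + 1×3 = 23

23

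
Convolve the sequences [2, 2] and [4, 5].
y[0] = 2×4 = 8; y[1] = 2×5 + 2×4 = 18; y[2] = 2×5 = 10

[8, 18, 10]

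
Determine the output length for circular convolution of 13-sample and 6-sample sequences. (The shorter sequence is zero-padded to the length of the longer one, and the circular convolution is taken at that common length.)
Circular convolution (zero-padding the shorter input) has length max(m, n) = max(13, 6) = 13

13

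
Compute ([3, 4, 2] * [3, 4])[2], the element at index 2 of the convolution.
Use y[k] = Σ_i a[i]·b[k-i] at k=2. y[2] = 4×4 + 2×3 = 22

22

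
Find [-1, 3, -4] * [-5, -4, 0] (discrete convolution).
y[0] = -1×-5 = 5; y[1] = -1×-4 + 3×-5 = -11; y[2] = -1×0 + 3×-4 + -4×-5 = 8; y[3] = 3×0 + -4×-4 = 16; y[4] = -4×0 = 0

[5, -11, 8, 16, 0]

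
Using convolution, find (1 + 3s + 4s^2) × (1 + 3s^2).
Ascending coefficients: a = [1, 3, 4], b = [1, 0, 3]. c[0] = 1×1 = 1; c[1] = 1×0 + 3×1 = 3; c[2] = 1×3 + 3×0 + 4×1 = 7; c[3] = 3×3 + 4×0 = 9; c[4] = 4×3 = 12. Result coefficients: [1, 3, 7, 9, 12] → 1 + 3s + 7s^2 + 9s^3 + 12s^4

1 + 3s + 7s^2 + 9s^3 + 12s^4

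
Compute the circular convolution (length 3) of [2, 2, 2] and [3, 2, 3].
Use y[k] = Σ_j x[j]·h[(k-j) mod 3]. y[0] = 2×3 + 2×3 + 2×2 = 16; y[1] = 2×2 + 2×3 + 2×3 = 16; y[2] = 2×3 + 2×2 + 2×3 = 16. Result: [16, 16, 16]

[16, 16, 16]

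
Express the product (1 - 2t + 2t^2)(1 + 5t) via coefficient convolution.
Ascending coefficients: a = [1, -2, 2], b = [1, 5]. c[0] = 1×1 = 1; c[1] = 1×5 + -2×1 = 3; c[2] = -2×5 + 2×1 = -8; c[3] = 2×5 = 10. Result coefficients: [1, 3, -8, 10] → 1 + 3t - 8t^2 + 10t^3

1 + 3t - 8t^2 + 10t^3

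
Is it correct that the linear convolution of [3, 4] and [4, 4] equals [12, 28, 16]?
Recompute linear convolution of [3, 4] and [4, 4]: y[0] = 3×4 = 12; y[1] = 3×4 + 4×4 = 28; y[2] = 4×4 = 16 → [12, 28, 16]. Given [12, 28, 16] matches, so answer: Yes

Yes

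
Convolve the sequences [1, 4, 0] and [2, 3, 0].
y[0] = 1×2 = 2; y[1] = 1×3 + 4×2 = 11; y[2] = 1×0 + 4×3 + 0×2 = 12; y[3] = 4×0 + 0×3 = 0; y[4] = 0×0 = 0

[2, 11, 12, 0, 0]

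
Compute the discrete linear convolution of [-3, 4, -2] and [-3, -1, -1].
y[0] = -3×-3 = 9; y[1] = -3×-1 + 4×-3 = -9; y[2] = -3×-1 + 4×-1 + -2×-3 = 5; y[3] = 4×-1 + -2×-1 = -2; y[4] = -2×-1 = 2

[9, -9, 5, -2, 2]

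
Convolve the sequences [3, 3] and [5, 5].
y[0] = 3×5 = 15; y[1] = 3×5 + 3×5 = 30; y[2] = 3×5 = 15

[15, 30, 15]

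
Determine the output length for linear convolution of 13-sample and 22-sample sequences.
Linear/full convolution length: m + n - 1 = 13 + 22 - 1 = 34

34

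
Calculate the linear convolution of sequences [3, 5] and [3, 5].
y[0] = 3×3 = 9; y[1] = 3×5 + 5×3 = 30; y[2] = 5×5 = 25

[9, 30, 25]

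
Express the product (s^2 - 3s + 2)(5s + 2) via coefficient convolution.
Ascending coefficients: a = [2, -3, 1], b = [2, 5]. c[0] = 2×2 = 4; c[1] = 2×5 + -3×2 = 4; c[2] = -3×5 + 1×2 = -13; c[3] = 1×5 = 5. Result coefficients: [4, 4, -13, 5] → 5s^3 - 13s^2 + 4s + 4

5s^3 - 13s^2 + 4s + 4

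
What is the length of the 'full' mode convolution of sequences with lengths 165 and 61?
Linear/full convolution length: m + n - 1 = 165 + 61 - 1 = 225

225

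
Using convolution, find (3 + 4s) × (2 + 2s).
Ascending coefficients: a = [3, 4], b = [2, 2]. c[0] = 3×2 = 6; c[1] = 3×2 + 4×2 = 14; c[2] = 4×2 = 8. Result coefficients: [6, 14, 8] → 6 + 14s + 8s^2

6 + 14s + 8s^2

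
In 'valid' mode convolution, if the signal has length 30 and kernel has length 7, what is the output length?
'Valid' mode counts only positions where the kernel fully overlaps the signal: m - n + 1 = 30 - 7 + 1 = 24

24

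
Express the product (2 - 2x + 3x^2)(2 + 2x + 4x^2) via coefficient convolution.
Ascending coefficients: a = [2, -2, 3], b = [2, 2, 4]. c[0] = 2×2 = 4; c[1] = 2×2 + -2×2 = 0; c[2] = 2×4 + -2×2 + 3×2 = 10; c[3] = -2×4 + 3×2 = -2; c[4] = 3×4 = 12. Result coefficients: [4, 0, 10, -2, 12] → 4 + 10x^2 - 2x^3 + 12x^4

4 + 10x^2 - 2x^3 + 12x^4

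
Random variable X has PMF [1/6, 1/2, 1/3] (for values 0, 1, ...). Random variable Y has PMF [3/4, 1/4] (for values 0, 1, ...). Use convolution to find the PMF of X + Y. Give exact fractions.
P(X+Y=k) = Σ_i P(X=i)·P(Y=k-i) — a convolution of [1/6, 1/2, 1/3] and [3/4, 1/4]. P(X+Y=0) = (1/6)×(3/4) = 1/8; P(X+Y=1) = (1/6)×(1/4) + (1/2)×(3/4) = 1/24 + 3/8 = 5/12; P(X+Y=2) = (1/2)×(1/4) + (1/3)×(3/4) = 1/8 + 1/4 = 3/8; P(X+Y=3) = (1/3)×(1/4) = 1/12. PMF: [1/8, 5/12, 3/8, 1/12] (sums to 1 ✓)

[1/8, 5/12, 3/8, 1/12]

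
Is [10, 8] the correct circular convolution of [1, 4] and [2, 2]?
Recompute circular convolution of [1, 4] and [2, 2]: y[0] = 1×2 + 4×2 = 10; y[1] = 1×2 + 4×2 = 10 → [10, 10]. Compare to given [10, 8]: they differ at index 1: given 8, correct 10, so answer: No

No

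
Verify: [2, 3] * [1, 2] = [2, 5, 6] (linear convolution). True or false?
Recompute linear convolution of [2, 3] and [1, 2]: y[0] = 2×1 = 2; y[1] = 2×2 + 3×1 = 7; y[2] = 3×2 = 6 → [2, 7, 6]. Compare to given [2, 5, 6]: they differ at index 1: given 5, correct 7, so answer: No

No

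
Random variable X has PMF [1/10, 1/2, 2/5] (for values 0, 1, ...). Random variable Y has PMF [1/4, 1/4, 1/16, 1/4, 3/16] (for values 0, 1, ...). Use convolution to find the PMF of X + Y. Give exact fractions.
P(X+Y=k) = Σ_i P(X=i)·P(Y=k-i) — a convolution of [1/10, 1/2, 2/5] and [1/4, 1/4, 1/16, 1/4, 3/16]. P(X+Y=0) = (1/10)×(1/4) = 1/40; P(X+Y=1) = (1/10)×(1/4) + (1/2)×(1/4) = 1/40 + 1/8 = 3/20; P(X+Y=2) = (1/10)×(1/16) + (1/2)×(1/4) + (2/5)×(1/4) = 1/160 + 1/8 + 1/10 = 37/160; P(X+Y=3) = (1/10)×(1/4) + (1/2)×(1/16) + (2/5)×(1/4) = 1/40 + 1/32 + 1/10 = 5/32; P(X+Y=4) = (1/10)×(3/16) + (1/2)×(1/4) + (2/5)×(1/16) = 3/160 + 1/8 + 1/40 = 27/160; P(X+Y=5) = (1/2)×(3/16) + (2/5)×(1/4) = 3/32 + 1/10 = 31/160; P(X+Y=6) = (2/5)×(3/16) = 3/40. PMF: [1/40, 3/20, 37/160, 5/32, 27/160, 31/160, 3/40] (sums to 1 ✓)

[1/40, 3/20, 37/160, 5/32, 27/160, 31/160, 3/40]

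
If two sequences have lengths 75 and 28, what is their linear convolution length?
Linear/full convolution length: m + n - 1 = 75 + 28 - 1 = 102

102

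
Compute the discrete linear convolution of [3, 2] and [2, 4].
y[0] = 3×2 = 6; y[1] = 3×4 + 2×2 = 16; y[2] = 2×4 = 8

[6, 16, 8]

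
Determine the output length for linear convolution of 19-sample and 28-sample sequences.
Linear/full convolution length: m + n - 1 = 19 + 28 - 1 = 46

46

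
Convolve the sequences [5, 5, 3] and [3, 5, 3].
y[0] = 5×3 = 15; y[1] = 5×5 + 5×3 = 40; y[2] = 5×3 + 5×5 + 3×3 = 49; y[3] = 5×3 + 3×5 = 30; y[4] = 3×3 = 9

[15, 40, 49, 30, 9]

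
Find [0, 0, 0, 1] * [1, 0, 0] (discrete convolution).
y[0] = 0×1 = 0; y[1] = 0×0 + 0×1 = 0; y[2] = 0×0 + 0×0 + 0×1 = 0; y[3] = 0×0 + 0×0 + 1×1 = 1; y[4] = 0×0 + 1×0 = 0; y[5] = 1×0 = 0

[0, 0, 0, 1, 0, 0]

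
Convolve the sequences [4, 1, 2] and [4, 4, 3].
y[0] = 4×4 = 16; y[1] = 4×4 + 1×4 = 20; y[2] = 4×3 + 1×4 + 2×4 = 24; y[3] = 1×3 + 2×4 = 11; y[4] = 2×3 = 6

[16, 20, 24, 11, 6]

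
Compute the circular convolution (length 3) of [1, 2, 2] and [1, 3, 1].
Use y[k] = Σ_j f[j]·g[(k-j) mod 3]. y[0] = 1×1 + 2×1 + 2×3 = 9; y[1] = 1×3 + 2×1 + 2×1 = 7; y[2] = 1×1 + 2×3 + 2×1 = 9. Result: [9, 7, 9]

[9, 7, 9]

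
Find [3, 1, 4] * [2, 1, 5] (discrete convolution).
y[0] = 3×2 = 6; y[1] = 3×1 + 1×2 = 5; y[2] = 3×5 + 1×1 + 4×2 = 24; y[3] = 1×5 + 4×1 = 9; y[4] = 4×5 = 20

[6, 5, 24, 9, 20]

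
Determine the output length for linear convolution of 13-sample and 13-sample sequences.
Linear/full convolution length: m + n - 1 = 13 + 13 - 1 = 25

25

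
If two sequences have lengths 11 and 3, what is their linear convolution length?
Linear/full convolution length: m + n - 1 = 11 + 3 - 1 = 13

13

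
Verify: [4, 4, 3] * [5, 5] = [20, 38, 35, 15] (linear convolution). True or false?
Recompute linear convolution of [4, 4, 3] and [5, 5]: y[0] = 4×5 = 20; y[1] = 4×5 + 4×5 = 40; y[2] = 4×5 + 3×5 = 35; y[3] = 3×5 = 15 → [20, 40, 35, 15]. Compare to given [20, 38, 35, 15]: they differ at index 1: given 38, correct 40, so answer: No

No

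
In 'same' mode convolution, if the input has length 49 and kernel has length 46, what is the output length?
'Same' mode returns an output with the same length as the input: 49

49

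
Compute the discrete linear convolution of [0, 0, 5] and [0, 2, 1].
y[0] = 0×0 = 0; y[1] = 0×2 + 0×0 = 0; y[2] = 0×1 + 0×2 + 5×0 = 0; y[3] = 0×1 + 5×2 = 10; y[4] = 5×1 = 5

[0, 0, 0, 10, 5]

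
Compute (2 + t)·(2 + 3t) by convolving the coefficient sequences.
Ascending coefficients: a = [2, 1], b = [2, 3]. c[0] = 2×2 = 4; c[1] = 2×3 + 1×2 = 8; c[2] = 1×3 = 3. Result coefficients: [4, 8, 3] → 4 + 8t + 3t^2

4 + 8t + 3t^2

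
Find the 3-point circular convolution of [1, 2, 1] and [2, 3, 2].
Use y[k] = Σ_j s[j]·t[(k-j) mod 3]. y[0] = 1×2 + 2×2 + 1×3 = 9; y[1] = 1×3 + 2×2 + 1×2 = 9; y[2] = 1×2 + 2×3 + 1×2 = 10. Result: [9, 9, 10]

[9, 9, 10]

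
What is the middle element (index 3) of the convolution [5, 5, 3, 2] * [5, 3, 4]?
Use y[k] = Σ_i a[i]·b[k-i] at k=3. y[3] = 5×4 + 3×3 + 2×5 = 39

39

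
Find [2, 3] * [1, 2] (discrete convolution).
y[0] = 2×1 = 2; y[1] = 2×2 + 3×1 = 7; y[2] = 3×2 = 6

[2, 7, 6]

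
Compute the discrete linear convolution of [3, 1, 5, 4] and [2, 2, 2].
y[0] = 3×2 = 6; y[1] = 3×2 + 1×2 = 8; y[2] = 3×2 + 1×2 + 5×2 = 18; y[3] = 1×2 + 5×2 + 4×2 = 20; y[4] = 5×2 + 4×2 = 18; y[5] = 4×2 = 8

[6, 8, 18, 20, 18, 8]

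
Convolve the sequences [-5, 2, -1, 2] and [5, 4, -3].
y[0] = -5×5 = -25; y[1] = -5×4 + 2×5 = -10; y[2] = -5×-3 + 2×4 + -1×5 = 18; y[3] = 2×-3 + -1×4 + 2×5 = 0; y[4] = -1×-3 + 2×4 = 11; y[5] = 2×-3 = -6

[-25, -10, 18, 0, 11, -6]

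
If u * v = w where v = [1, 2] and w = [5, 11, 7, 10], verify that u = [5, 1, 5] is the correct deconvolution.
Forward-compute [5, 1, 5] * [1, 2]: w[0] = 5×1 = 5; w[1] = 5×2 + 1×1 = 11; w[2] = 1×2 + 5×1 = 7; w[3] = 5×2 = 10 → [5, 11, 7, 10]. Matches given w = [5, 11, 7, 10], so verified.

Verified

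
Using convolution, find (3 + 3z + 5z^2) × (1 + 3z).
Ascending coefficients: a = [3, 3, 5], b = [1, 3]. c[0] = 3×1 = 3; c[1] = 3×3 + 3×1 = 12; c[2] = 3×3 + 5×1 = 14; c[3] = 5×3 = 15. Result coefficients: [3, 12, 14, 15] → 3 + 12z + 14z^2 + 15z^3

3 + 12z + 14z^2 + 15z^3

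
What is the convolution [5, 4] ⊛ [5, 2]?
y[0] = 5×5 = 25; y[1] = 5×2 + 4×5 = 30; y[2] = 4×2 = 8

[25, 30, 8]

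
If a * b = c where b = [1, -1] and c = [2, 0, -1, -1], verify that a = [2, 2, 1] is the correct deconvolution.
Forward-compute [2, 2, 1] * [1, -1]: c[0] = 2×1 = 2; c[1] = 2×-1 + 2×1 = 0; c[2] = 2×-1 + 1×1 = -1; c[3] = 1×-1 = -1 → [2, 0, -1, -1]. Matches given c = [2, 0, -1, -1], so verified.

Verified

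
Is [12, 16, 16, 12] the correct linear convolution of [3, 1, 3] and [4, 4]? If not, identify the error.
Recompute linear convolution of [3, 1, 3] and [4, 4]: y[0] = 3×4 = 12; y[1] = 3×4 + 1×4 = 16; y[2] = 1×4 + 3×4 = 16; y[3] = 3×4 = 12 → [12, 16, 16, 12]. Given [12, 16, 16, 12] matches, so answer: Yes

Yes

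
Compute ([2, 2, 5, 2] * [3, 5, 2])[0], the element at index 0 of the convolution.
Use y[k] = Σ_i a[i]·b[k-i] at k=0. y[0] = 2×3 = 6

6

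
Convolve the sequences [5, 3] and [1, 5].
y[0] = 5×1 = 5; y[1] = 5×5 + 3×1 = 28; y[2] = 3×5 = 15

[5, 28, 15]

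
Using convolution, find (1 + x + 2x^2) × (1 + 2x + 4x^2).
Ascending coefficients: a = [1, 1, 2], b = [1, 2, 4]. c[0] = 1×1 = 1; c[1] = 1×2 + 1×1 = 3; c[2] = 1×4 + 1×2 + 2×1 = 8; c[3] = 1×4 + 2×2 = 8; c[4] = 2×4 = 8. Result coefficients: [1, 3, 8, 8, 8] → 1 + 3x + 8x^2 + 8x^3 + 8x^4

1 + 3x + 8x^2 + 8x^3 + 8x^4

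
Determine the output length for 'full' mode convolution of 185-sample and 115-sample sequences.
Linear/full convolution length: m + n - 1 = 185 + 115 - 1 = 299

299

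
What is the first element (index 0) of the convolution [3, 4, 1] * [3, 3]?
Use y[k] = Σ_i a[i]·b[k-i] at k=0. y[0] = 3×3 = 9

9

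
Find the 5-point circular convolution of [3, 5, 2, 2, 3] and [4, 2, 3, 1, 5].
Use y[k] = Σ_j u[j]·v[(k-j) mod 5]. y[0] = 3×4 + 5×5 + 2×1 + 2×3 + 3×2 = 51; y[1] = 3×2 + 5×4 + 2×5 + 2×1 + 3×3 = 47; y[2] = 3×3 + 5×2 + 2×4 + 2×5 + 3×1 = 40; y[3] = 3×1 + 5×3 + 2×2 + 2×4 + 3×5 = 45; y[4] = 3×5 + 5×1 + 2×3 + 2×2 + 3×4 = 42. Result: [51, 47, 40, 45, 42]

[51, 47, 40, 45, 42]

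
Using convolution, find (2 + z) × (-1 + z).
Ascending coefficients: a = [2, 1], b = [-1, 1]. c[0] = 2×-1 = -2; c[1] = 2×1 + 1×-1 = 1; c[2] = 1×1 = 1. Result coefficients: [-2, 1, 1] → -2 + z + z^2

-2 + z + z^2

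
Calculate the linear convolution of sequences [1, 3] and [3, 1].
y[0] = 1×3 = 3; y[1] = 1×1 + 3×3 = 10; y[2] = 3×1 = 3

[3, 10, 3]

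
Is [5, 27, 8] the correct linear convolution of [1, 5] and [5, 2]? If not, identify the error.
Recompute linear convolution of [1, 5] and [5, 2]: y[0] = 1×5 = 5; y[1] = 1×2 + 5×5 = 27; y[2] = 5×2 = 10 → [5, 27, 10]. Compare to given [5, 27, 8]: they differ at index 2: given 8, correct 10, so answer: No

No. Error at index 2: given 8, correct 10.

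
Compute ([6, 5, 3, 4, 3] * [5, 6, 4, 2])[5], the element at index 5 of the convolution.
Use y[k] = Σ_i a[i]·b[k-i] at k=5. y[5] = 3×2 + 4×4 + 3×6 = 40

40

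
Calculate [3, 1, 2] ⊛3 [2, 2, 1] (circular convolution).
Use y[k] = Σ_j u[j]·v[(k-j) mod 3]. y[0] = 3×2 + 1×1 + 2×2 = 11; y[1] = 3×2 + 1×2 + 2×1 = 10; y[2] = 3×1 + 1×2 + 2×2 = 9. Result: [11, 10, 9]

[11, 10, 9]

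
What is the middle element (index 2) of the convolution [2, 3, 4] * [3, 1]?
Use y[k] = Σ_i a[i]·b[k-i] at k=2. y[2] = 3×1 + 4×3 = 15

15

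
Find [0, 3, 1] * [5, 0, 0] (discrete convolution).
y[0] = 0×5 = 0; y[1] = 0×0 + 3×5 = 15; y[2] = 0×0 + 3×0 + 1×5 = 5; y[3] = 3×0 + 1×0 = 0; y[4] = 1×0 = 0

[0, 15, 5, 0, 0]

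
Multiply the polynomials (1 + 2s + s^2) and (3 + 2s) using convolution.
Ascending coefficients: a = [1, 2, 1], b = [3, 2]. c[0] = 1×3 = 3; c[1] = 1×2 + 2×3 = 8; c[2] = 2×2 + 1×3 = 7; c[3] = 1×2 = 2. Result coefficients: [3, 8, 7, 2] → 3 + 8s + 7s^2 + 2s^3

3 + 8s + 7s^2 + 2s^3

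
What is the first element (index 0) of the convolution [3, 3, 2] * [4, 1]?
Use y[k] = Σ_i a[i]·b[k-i] at k=0. y[0] = 3×4 = 12

12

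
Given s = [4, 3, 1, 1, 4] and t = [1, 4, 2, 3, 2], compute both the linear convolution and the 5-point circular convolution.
Linear: y_lin[0] = 4×1 = 4; y_lin[1] = 4×4 + 3×1 = 19; y_lin[2] = 4×2 + 3×4 + 1×1 = 21; y_lin[3] = 4×3 + 3×2 + 1×4 + 1×1 = 23; y_lin[4] = 4×2 + 3×3 + 1×2 + 1×4 + 4×1 = 27; y_lin[5] = 3×2 + 1×3 + 1×2 + 4×4 = 27; y_lin[6] = 1×2 + 1×3 + 4×2 = 13; y_lin[7] = 1×2 + 4×3 = 14; y_lin[8] = 4×2 = 8 → [4, 19, 21, 23, 27, 27, 13, 14, 8]. Circular (length 5): y[0] = 4×1 + 3×2 + 1×3 + 1×2 + 4×4 = 31; y[1] = 4×4 + 3×1 + 1×2 + 1×3 + 4×2 = 32; y[2] = 4×2 + 3×4 + 1×1 + 1×2 + 4×3 = 35; y[3] = 4×3 + 3×2 + 1×4 + 1×1 + 4×2 = 31; y[4] = 4×2 + 3×3 + 1×2 + 1×4 + 4×1 = 27 → [31, 32, 35, 31, 27]

Linear: [4, 19, 21, 23, 27, 27, 13, 14, 8], Circular: [31, 32, 35, 31, 27]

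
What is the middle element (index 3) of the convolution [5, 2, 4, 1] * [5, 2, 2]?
Use y[k] = Σ_i a[i]·b[k-i] at k=3. y[3] = 2×2 + 4×2 + 1×5 = 17

17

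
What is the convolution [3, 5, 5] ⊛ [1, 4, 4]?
y[0] = 3×1 = 3; y[1] = 3×4 + 5×1 = 17; y[2] = 3×4 + 5×4 + 5×1 = 37; y[3] = 5×4 + 5×4 = 40; y[4] = 5×4 = 20

[3, 17, 37, 40, 20]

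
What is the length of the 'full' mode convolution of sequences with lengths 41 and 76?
Linear/full convolution length: m + n - 1 = 41 + 76 - 1 = 116

116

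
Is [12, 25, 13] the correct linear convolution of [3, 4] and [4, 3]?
Recompute linear convolution of [3, 4] and [4, 3]: y[0] = 3×4 = 12; y[1] = 3×3 + 4×4 = 25; y[2] = 4×3 = 12 → [12, 25, 12]. Compare to given [12, 25, 13]: they differ at index 2: given 13, correct 12, so answer: No

No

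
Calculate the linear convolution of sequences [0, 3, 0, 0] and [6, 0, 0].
y[0] = 0×6 = 0; y[1] = 0×0 + 3×6 = 18; y[2] = 0×0 + 3×0 + 0×6 = 0; y[3] = 3×0 + 0×0 + 0×6 = 0; y[4] = 0×0 + 0×0 = 0; y[5] = 0×0 = 0

[0, 18, 0, 0, 0, 0]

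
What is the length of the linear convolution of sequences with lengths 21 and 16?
Linear/full convolution length: m + n - 1 = 21 + 16 - 1 = 36

36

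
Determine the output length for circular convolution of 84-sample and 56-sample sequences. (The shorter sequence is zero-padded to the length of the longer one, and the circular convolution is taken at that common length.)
Circular convolution (zero-padding the shorter input) has length max(m, n) = max(84, 56) = 84

84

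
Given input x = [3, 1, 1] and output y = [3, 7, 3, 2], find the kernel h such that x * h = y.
Output length 4 = len(x) + len(h) - 1 ⇒ len(h) = 2. Solve h forward using h[k] = (y[k] - Σ_{i≥1} x[i]·h[k-i]) / x[0]: h[0] = y[0] / x[0] = 3 / 3 = 1; h[1] = (y[1] - 1×1) / x[0] = (7 - 1×1) / 3 = 2. So h = [1, 2]. Forward-check [3, 1, 1] * [1, 2]: y[0] = 3×1 = 3; y[1] = 3×2 + 1×1 = 7; y[2] = 1×2 + 1×1 = 3; y[3] = 1×2 = 2 → [3, 7, 3, 2] ✓

[1, 2]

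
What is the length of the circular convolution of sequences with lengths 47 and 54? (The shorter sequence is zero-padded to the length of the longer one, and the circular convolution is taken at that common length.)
Circular convolution (zero-padding the shorter input) has length max(m, n) = max(47, 54) = 54

54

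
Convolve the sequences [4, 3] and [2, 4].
y[0] = 4×2 = 8; y[1] = 4×4 + 3×2 = 22; y[2] = 3×4 = 12

[8, 22, 12]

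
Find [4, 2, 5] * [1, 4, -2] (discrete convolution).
y[0] = 4×1 = 4; y[1] = 4×4 + 2×1 = 18; y[2] = 4×-2 + 2×4 + 5×1 = 5; y[3] = 2×-2 + 5×4 = 16; y[4] = 5×-2 = -10

[4, 18, 5, 16, -10]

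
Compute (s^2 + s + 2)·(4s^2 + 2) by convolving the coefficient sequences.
Ascending coefficients: a = [2, 1, 1], b = [2, 0, 4]. c[0] = 2×2 = 4; c[1] = 2×0 + 1×2 = 2; c[2] = 2×4 + 1×0 + 1×2 = 10; c[3] = 1×4 + 1×0 = 4; c[4] = 1×4 = 4. Result coefficients: [4, 2, 10, 4, 4] → 4s^4 + 4s^3 + 10s^2 + 2s + 4

4s^4 + 4s^3 + 10s^2 + 2s + 4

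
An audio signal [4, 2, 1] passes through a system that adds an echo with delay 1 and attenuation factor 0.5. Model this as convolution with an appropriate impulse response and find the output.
Direct-path + delayed-attenuated-path model → impulse response h = [1, 0.5] (1 at lag 0, 0.5 at lag 1). Output y[n] = x[n] + 0.5·x[n - 1] (with x[n] = 0 outside 0..2): y[0] = 4 + 0.5×0 = 4; y[1] = 2 + 0.5×4 = 4.0; y[2] = 1 + 0.5×2 = 2.0; y[3] = 0 + 0.5×1 = 0.5. So y = [4, 4.0, 2.0, 0.5]

[4, 4.0, 2.0, 0.5]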